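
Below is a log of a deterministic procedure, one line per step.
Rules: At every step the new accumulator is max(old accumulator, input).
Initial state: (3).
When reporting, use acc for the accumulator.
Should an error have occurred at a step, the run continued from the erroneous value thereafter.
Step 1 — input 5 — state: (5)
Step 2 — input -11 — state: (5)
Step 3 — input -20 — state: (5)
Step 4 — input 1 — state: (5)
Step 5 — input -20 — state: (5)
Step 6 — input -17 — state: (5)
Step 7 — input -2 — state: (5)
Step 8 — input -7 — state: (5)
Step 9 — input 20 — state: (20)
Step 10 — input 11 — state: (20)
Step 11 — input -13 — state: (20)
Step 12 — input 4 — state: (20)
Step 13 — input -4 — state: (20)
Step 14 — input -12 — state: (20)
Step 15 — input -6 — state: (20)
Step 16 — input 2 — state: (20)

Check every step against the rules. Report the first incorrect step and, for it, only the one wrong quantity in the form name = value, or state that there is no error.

no error

1. acc = max(3, 5) = 5 (matches)
2. acc = max(5, -11) = 5 (confirmed correct)
3. acc = max(5, -20) = 5 (confirmed correct)
4. acc = max(5, 1) = 5 (in agreement)
5. acc = max(5, -20) = 5 (checks out)
6. acc = max(5, -17) = 5 (agrees with the log)
7. acc = max(5, -2) = 5 (verified)
8. acc = max(5, -7) = 5 (agrees with the log)
9. acc = max(5, 20) = 20 (same as recorded)
10. acc = max(20, 11) = 20 (confirmed correct)
11. acc = max(20, -13) = 20 (verified)
12. acc = max(20, 4) = 20 (verified)
13. acc = max(20, -4) = 20 (same as recorded)
14. acc = max(20, -12) = 20 (checks out)
15. acc = max(20, -6) = 20 (verified)
16. acc = max(20, 2) = 20 (checks out)
Nothing is out of place; the run is error-free.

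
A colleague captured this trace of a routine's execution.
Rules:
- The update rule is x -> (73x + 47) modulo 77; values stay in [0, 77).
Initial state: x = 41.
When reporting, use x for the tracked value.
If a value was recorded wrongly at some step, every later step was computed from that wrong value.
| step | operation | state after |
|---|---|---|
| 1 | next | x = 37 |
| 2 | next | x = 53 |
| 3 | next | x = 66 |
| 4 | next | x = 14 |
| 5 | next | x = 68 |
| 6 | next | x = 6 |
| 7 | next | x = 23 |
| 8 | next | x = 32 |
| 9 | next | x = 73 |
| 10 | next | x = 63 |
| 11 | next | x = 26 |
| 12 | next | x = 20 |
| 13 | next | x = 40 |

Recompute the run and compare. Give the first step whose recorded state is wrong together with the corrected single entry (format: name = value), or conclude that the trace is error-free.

step 1: x = (73*41 + 47) mod 77 = 37 -> in agreement
step 2: x = (73*37 + 47) mod 77 = 53 -> checks out
step 3: x = (73*53 + 47) mod 77 = 66 -> matches
step 4: x = (73*66 + 47) mod 77 = 14 -> checks out
step 5: x = (73*14 + 47) mod 77 = 68 -> matches
step 6: x = (73*68 + 47) mod 77 = 6 -> verified
step 7: x = (73*6 + 47) mod 77 = 23 -> confirmed correct
step 8: x = (73*23 + 47) mod 77 = 32 -> confirmed correct
step 9: x = (73*32 + 47) mod 77 = 73 -> agrees with the trace
step 10: x = (73*73 + 47) mod 77 = 63 -> confirmed correct
step 11: x = (73*63 + 47) mod 77 = 26 -> consistent with the trace
step 12: x = (73*26 + 47) mod 77 = 20 -> exactly as logged
step 13: x = (73*20 + 47) mod 77 = 44 -> not what was recorded
The earliest wrong entry is at step 13: it should read x = 44.

step 13, x = 44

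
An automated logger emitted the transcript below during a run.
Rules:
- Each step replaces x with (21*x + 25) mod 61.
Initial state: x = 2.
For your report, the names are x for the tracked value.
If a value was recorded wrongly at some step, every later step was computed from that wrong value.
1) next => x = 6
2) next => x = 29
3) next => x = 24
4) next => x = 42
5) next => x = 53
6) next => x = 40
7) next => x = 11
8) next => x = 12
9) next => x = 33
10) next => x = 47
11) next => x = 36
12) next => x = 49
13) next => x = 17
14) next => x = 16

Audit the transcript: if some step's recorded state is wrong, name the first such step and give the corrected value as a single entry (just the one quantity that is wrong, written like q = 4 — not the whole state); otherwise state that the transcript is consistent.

step 4, x = 41

Recomputing the run from the initial state:
step 1: x = 6
step 2: x = 29
step 3: x = 24
step 4: x = 41
step 5: x = 32
step 6: x = 26
step 7: x = 22
step 8: x = 60
step 9: x = 4
step 10: x = 48
step 11: x = 57
step 12: x = 2
step 13: x = 6
step 14: x = 29
The first disagreement with the transcript is at step 4, where the value should be x = 41.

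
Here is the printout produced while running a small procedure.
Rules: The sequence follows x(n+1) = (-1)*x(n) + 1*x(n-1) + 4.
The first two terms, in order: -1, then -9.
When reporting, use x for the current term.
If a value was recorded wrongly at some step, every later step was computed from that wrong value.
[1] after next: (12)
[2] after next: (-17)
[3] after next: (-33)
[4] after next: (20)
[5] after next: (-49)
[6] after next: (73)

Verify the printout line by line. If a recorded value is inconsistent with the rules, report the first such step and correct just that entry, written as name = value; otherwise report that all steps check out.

Step 1: x = -1*(-9) + (1)*(-1) + (4) = 12 — in agreement.
Step 2: x = -1*(12) + (1)*(-9) + (4) = -17 — exactly as logged.
Step 3: x = -1*(-17) + (1)*(12) + (4) = 33 — the printout has a different value.
So the first discrepancy is step 3, where the right value is x = 33.

step 3, x = 33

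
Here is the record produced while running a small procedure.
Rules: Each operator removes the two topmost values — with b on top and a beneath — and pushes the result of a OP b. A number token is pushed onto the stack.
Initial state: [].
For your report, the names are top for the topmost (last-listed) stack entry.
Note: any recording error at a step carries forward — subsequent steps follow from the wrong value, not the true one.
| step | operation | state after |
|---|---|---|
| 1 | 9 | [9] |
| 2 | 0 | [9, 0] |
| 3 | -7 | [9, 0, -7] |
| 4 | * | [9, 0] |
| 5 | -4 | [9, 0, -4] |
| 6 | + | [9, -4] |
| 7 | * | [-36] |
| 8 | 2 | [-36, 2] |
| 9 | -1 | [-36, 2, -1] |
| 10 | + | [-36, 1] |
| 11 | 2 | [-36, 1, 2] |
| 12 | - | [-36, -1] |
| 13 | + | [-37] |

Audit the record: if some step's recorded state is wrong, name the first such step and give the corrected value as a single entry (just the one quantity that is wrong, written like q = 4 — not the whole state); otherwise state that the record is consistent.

no error

Recomputing the run from the initial state:
step 1: [9]
step 2: [9, 0]
step 3: [9, 0, -7]
step 4: [9, 0]
step 5: [9, 0, -4]
step 6: [9, -4]
step 7: [-36]
step 8: [-36, 2]
step 9: [-36, 2, -1]
step 10: [-36, 1]
step 11: [-36, 1, 2]
step 12: [-36, -1]
step 13: [-37]
This matches the record at every step.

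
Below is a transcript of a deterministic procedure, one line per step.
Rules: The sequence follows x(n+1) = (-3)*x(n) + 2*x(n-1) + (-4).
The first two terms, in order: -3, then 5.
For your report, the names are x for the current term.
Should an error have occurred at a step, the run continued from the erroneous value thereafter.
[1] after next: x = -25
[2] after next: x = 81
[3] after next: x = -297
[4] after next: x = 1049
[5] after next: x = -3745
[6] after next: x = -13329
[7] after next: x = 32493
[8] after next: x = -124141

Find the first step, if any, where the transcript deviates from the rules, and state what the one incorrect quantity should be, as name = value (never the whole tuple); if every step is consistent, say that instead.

step 6, x = 13329

Recomputing the run from the initial state:
step 1: x = -25
step 2: x = 81
step 3: x = -297
step 4: x = 1049
step 5: x = -3745
step 6: x = 13329
step 7: x = -47481
step 8: x = 169097
The first disagreement with the transcript is at step 6, where the value should be x = 13329.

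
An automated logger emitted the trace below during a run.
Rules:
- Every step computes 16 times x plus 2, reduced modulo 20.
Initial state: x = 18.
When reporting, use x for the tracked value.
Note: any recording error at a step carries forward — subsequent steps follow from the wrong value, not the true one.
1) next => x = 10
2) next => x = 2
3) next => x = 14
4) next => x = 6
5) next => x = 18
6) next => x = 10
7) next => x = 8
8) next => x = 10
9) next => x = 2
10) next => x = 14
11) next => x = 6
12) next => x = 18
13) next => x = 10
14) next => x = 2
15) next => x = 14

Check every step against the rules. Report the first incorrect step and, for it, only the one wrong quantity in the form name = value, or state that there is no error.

step 7, x = 2

Step 1: x = (16*18 + 2) mod 20 = 10 — confirmed correct.
Step 2: x = (16*10 + 2) mod 20 = 2 — confirmed correct.
Step 3: x = (16*2 + 2) mod 20 = 14 — matches.
Step 4: x = (16*14 + 2) mod 20 = 6 — verified.
Step 5: x = (16*6 + 2) mod 20 = 18 — in agreement.
Step 6: x = (16*18 + 2) mod 20 = 10 — no discrepancy.
Step 7: x = (16*10 + 2) mod 20 = 2 — first mismatch against the trace.
The audit stops at step 7: the recorded entry is wrong and should be x = 2.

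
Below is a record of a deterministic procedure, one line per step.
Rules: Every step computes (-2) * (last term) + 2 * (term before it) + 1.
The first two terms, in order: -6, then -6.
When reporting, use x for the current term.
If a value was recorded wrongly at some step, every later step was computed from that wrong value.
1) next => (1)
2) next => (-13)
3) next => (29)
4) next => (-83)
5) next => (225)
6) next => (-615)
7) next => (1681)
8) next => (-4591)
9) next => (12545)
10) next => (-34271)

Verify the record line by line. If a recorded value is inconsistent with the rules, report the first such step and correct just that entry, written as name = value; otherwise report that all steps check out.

no error

Recomputing the run from the initial state:
step 1: x = 1
step 2: x = -13
step 3: x = 29
step 4: x = -83
step 5: x = 225
step 6: x = -615
step 7: x = 1681
step 8: x = -4591
step 9: x = 12545
step 10: x = -34271
This matches the record at every step.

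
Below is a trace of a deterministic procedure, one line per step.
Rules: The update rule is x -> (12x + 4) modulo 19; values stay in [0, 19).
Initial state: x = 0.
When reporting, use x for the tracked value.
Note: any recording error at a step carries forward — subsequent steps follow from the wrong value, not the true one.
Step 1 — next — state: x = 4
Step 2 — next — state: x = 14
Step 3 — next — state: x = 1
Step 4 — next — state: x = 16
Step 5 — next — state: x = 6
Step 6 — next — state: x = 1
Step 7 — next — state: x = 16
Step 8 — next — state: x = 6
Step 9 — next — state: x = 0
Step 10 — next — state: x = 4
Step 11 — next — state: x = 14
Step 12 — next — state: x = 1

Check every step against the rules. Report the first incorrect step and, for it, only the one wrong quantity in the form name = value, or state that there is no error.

step 6, x = 0

step 1: x = (12*0 + 4) mod 19 = 4 -> verified
step 2: x = (12*4 + 4) mod 19 = 14 -> verified
step 3: x = (12*14 + 4) mod 19 = 1 -> no discrepancy
step 4: x = (12*1 + 4) mod 19 = 16 -> checks out
step 5: x = (12*16 + 4) mod 19 = 6 -> confirmed correct
step 6: x = (12*6 + 4) mod 19 = 0 -> a discrepancy with the trace
Conclusion: step 6 carries the first error; the entry should be x = 0.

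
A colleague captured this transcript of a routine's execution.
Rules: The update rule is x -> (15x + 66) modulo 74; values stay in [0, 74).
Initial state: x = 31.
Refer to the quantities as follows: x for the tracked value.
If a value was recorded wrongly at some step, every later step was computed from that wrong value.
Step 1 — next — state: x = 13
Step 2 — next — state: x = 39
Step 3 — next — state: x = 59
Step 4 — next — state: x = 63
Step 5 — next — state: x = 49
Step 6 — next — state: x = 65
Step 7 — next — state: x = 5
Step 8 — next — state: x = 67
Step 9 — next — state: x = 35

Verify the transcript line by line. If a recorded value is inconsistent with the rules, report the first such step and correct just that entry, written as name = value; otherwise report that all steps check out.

step 6, x = 61

1. x = (15*31 + 66) mod 74 = 13 (agrees with the transcript)
2. x = (15*13 + 66) mod 74 = 39 (same as recorded)
3. x = (15*39 + 66) mod 74 = 59 (no discrepancy)
4. x = (15*59 + 66) mod 74 = 63 (exactly as logged)
5. x = (15*63 + 66) mod 74 = 49 (exactly as logged)
6. x = (15*49 + 66) mod 74 = 61 (this is not what the transcript shows)
So the first discrepancy is step 6, where the right value is x = 61.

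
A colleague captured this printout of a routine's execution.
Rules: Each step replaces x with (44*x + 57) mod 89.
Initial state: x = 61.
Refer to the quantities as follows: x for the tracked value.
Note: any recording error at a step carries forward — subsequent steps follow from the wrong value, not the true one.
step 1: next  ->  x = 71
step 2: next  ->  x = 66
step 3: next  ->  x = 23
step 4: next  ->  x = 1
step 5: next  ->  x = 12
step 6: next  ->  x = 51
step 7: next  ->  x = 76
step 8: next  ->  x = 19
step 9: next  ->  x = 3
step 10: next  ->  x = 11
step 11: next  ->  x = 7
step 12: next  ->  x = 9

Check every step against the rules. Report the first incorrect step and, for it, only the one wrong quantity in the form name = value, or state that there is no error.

Recomputing the run from the initial state:
step 1: x = 71
step 2: x = 66
step 3: x = 24
step 4: x = 45
step 5: x = 79
step 6: x = 62
step 7: x = 26
step 8: x = 44
step 9: x = 35
step 10: x = 84
step 11: x = 15
step 12: x = 5
The first disagreement with the printout is at step 3, where the value should be x = 24.

step 3, x = 24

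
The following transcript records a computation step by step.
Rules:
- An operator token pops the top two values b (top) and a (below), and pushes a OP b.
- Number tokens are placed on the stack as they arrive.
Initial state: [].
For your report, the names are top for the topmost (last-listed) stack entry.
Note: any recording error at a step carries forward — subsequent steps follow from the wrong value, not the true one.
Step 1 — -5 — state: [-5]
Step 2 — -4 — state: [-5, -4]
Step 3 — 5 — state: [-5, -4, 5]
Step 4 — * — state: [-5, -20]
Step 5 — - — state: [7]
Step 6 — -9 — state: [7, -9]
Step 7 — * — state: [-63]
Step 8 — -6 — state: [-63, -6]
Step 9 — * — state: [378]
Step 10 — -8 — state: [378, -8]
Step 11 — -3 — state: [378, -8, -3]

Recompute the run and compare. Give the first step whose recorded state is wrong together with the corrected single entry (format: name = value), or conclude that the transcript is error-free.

step 5, top = 15

step 1: push -5: top = -5 -> same as recorded
step 2: push -4: top = -4 -> checks out
step 3: push 5: top = 5 -> no discrepancy
step 4: -4 * 5 = -20 -> same as recorded
step 5: -5 - -20 = 15 -> the transcript disagrees here
The earliest wrong entry is at step 5: it should read top = 15.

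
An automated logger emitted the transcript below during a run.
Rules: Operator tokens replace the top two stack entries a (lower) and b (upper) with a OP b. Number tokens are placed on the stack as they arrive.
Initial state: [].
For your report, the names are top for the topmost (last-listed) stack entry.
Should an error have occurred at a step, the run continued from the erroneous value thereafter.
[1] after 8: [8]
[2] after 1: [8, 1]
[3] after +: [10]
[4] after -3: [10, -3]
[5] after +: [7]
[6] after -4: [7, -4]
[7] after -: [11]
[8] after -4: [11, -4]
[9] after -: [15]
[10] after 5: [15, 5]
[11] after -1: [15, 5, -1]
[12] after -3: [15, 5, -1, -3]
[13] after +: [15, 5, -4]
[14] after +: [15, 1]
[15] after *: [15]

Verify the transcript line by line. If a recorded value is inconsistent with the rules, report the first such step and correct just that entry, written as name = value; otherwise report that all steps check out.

step 3, top = 9

Recomputing the run from the initial state:
step 1: [8]
step 2: [8, 1]
step 3: [9]
step 4: [9, -3]
step 5: [6]
step 6: [6, -4]
step 7: [10]
step 8: [10, -4]
step 9: [14]
step 10: [14, 5]
step 11: [14, 5, -1]
step 12: [14, 5, -1, -3]
step 13: [14, 5, -4]
step 14: [14, 1]
step 15: [14]
The first disagreement with the transcript is at step 3, where the value should be top = 9.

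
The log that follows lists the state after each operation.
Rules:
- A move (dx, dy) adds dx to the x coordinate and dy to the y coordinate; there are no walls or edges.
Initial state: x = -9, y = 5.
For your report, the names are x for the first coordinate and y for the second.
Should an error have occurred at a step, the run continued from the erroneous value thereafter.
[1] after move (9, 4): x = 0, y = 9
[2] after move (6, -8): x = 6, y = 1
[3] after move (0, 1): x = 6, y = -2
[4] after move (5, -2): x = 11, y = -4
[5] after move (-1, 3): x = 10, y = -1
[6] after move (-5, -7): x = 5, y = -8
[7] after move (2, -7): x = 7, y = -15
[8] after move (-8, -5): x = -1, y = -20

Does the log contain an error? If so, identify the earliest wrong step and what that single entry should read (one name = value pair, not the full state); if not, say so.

step 3, y = 2

Step 1: x = -9 + (9) = 0, y = 5 + (4) = 9 — in agreement.
Step 2: x = 0 + (6) = 6, y = 9 + (-8) = 1 — matches.
Step 3: x = 6 + (0) = 6, y = 1 + (1) = 2 — the entry is off here.
Step 3 is the first one off; corrected, y = 2.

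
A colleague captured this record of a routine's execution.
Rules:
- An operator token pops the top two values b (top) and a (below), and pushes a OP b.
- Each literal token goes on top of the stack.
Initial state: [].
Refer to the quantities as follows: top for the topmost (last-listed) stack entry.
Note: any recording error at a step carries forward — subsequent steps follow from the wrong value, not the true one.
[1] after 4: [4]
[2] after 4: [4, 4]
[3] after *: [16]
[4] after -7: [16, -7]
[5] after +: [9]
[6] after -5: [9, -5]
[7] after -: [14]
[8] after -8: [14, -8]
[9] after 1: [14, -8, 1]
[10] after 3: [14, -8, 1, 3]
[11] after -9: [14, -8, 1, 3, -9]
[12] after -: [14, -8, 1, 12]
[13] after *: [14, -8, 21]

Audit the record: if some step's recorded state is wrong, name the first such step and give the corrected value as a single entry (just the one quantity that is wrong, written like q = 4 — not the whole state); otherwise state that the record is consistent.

Step 1: push 4: top = 4 — no discrepancy.
Step 2: push 4: top = 4 — consistent with the record.
Step 3: 4 * 4 = 16 — consistent with the record.
Step 4: push -7: top = -7 — checks out.
Step 5: 16 + -7 = 9 — consistent with the record.
Step 6: push -5: top = -5 — checks out.
Step 7: 9 - -5 = 14 — exactly as logged.
Step 8: push -8: top = -8 — in agreement.
Step 9: push 1: top = 1 — same as recorded.
Step 10: push 3: top = 3 — consistent with the record.
Step 11: push -9: top = -9 — no discrepancy.
Step 12: 3 - -9 = 12 — same as recorded.
Step 13: 1 * 12 = 12 — a discrepancy with the record.
The earliest wrong entry is at step 13: it should read top = 12.

step 13, top = 12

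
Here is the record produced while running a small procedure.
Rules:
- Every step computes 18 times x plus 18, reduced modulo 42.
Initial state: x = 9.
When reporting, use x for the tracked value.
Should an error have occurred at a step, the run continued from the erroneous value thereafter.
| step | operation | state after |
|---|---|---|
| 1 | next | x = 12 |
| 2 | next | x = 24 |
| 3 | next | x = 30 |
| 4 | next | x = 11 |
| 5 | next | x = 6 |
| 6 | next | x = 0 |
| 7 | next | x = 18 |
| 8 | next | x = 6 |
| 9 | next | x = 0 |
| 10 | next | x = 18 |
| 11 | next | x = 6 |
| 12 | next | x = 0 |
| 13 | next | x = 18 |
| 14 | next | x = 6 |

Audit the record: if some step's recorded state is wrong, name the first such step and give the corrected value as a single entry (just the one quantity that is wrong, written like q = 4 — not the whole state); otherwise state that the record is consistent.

step 4, x = 12

step 1: x = (18*9 + 18) mod 42 = 12 -> confirmed correct
step 2: x = (18*12 + 18) mod 42 = 24 -> in agreement
step 3: x = (18*24 + 18) mod 42 = 30 -> same as recorded
step 4: x = (18*30 + 18) mod 42 = 12 -> the entry is off here
The audit stops at step 4: the recorded entry is wrong and should be x = 12.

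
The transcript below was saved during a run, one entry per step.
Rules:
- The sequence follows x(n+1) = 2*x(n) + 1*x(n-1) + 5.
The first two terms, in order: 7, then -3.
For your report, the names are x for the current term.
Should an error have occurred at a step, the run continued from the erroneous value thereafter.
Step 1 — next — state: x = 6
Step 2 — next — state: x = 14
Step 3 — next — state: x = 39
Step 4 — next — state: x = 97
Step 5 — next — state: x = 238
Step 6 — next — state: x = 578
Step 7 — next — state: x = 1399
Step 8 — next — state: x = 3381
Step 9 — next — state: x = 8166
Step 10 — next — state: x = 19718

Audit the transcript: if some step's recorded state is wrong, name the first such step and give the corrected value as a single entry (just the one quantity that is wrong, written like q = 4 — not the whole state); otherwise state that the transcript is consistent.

no error

Recomputing the run from the initial state:
step 1: x = 6
step 2: x = 14
step 3: x = 39
step 4: x = 97
step 5: x = 238
step 6: x = 578
step 7: x = 1399
step 8: x = 3381
step 9: x = 8166
step 10: x = 19718
This matches the transcript at every step.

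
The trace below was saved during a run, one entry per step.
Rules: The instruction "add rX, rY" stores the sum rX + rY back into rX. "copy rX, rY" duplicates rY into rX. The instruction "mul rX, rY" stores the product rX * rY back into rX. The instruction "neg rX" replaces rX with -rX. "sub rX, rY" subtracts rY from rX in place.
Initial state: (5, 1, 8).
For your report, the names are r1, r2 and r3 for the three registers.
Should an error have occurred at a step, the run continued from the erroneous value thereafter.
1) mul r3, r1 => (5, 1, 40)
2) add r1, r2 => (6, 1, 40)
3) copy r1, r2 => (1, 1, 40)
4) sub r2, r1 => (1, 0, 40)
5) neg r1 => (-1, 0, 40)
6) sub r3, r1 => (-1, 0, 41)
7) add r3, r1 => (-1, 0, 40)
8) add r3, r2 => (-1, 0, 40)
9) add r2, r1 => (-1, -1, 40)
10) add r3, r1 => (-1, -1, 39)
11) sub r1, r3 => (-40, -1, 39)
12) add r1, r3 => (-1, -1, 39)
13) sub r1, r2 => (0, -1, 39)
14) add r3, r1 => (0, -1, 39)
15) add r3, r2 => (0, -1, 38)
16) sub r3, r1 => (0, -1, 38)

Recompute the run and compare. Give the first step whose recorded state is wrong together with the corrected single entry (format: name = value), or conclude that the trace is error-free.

no error

1. r3 = 8 * 5 = 40 (exactly as logged)
2. r1 = 5 + 1 = 6 (consistent with the trace)
3. r1 = 1 (matches)
4. r2 = 1 - 1 = 0 (agrees with the trace)
5. r1 = -(1) = -1 (matches)
6. r3 = 40 - -1 = 41 (in agreement)
7. r3 = 41 + -1 = 40 (same as recorded)
8. r3 = 40 + 0 = 40 (exactly as logged)
9. r2 = 0 + -1 = -1 (verified)
10. r3 = 40 + -1 = 39 (no discrepancy)
11. r1 = -1 - 39 = -40 (same as recorded)
12. r1 = -40 + 39 = -1 (matches)
13. r1 = -1 - -1 = 0 (matches)
14. r3 = 39 + 0 = 39 (exactly as logged)
15. r3 = 39 + -1 = 38 (consistent with the trace)
16. r3 = 38 - 0 = 38 (matches)
All entries verified; no error found.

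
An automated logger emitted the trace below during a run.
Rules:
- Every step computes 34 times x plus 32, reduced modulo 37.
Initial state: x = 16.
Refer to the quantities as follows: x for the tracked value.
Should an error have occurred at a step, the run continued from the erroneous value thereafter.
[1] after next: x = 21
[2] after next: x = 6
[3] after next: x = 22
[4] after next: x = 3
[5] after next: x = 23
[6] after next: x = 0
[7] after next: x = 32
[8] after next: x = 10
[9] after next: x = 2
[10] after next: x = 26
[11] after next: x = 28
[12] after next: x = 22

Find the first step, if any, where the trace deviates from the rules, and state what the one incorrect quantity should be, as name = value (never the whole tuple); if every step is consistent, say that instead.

1. x = (34*16 + 32) mod 37 = 21 (confirmed correct)
2. x = (34*21 + 32) mod 37 = 6 (verified)
3. x = (34*6 + 32) mod 37 = 14 (the entry is off here)
Step 3 is the first one off; corrected, x = 14.

step 3, x = 14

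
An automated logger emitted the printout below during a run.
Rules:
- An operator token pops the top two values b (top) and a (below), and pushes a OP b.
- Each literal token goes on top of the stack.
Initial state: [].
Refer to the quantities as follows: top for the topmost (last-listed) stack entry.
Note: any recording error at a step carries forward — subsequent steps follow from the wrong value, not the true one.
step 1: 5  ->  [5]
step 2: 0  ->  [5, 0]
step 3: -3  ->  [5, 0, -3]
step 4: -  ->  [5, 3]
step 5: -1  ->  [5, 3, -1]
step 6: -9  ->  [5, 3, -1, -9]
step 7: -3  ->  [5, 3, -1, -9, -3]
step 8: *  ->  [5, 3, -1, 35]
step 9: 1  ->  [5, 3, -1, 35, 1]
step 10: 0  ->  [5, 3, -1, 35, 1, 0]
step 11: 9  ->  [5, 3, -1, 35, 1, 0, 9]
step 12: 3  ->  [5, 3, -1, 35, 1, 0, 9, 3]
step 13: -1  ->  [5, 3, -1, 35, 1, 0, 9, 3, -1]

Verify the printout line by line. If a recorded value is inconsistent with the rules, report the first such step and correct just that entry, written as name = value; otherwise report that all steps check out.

Recomputing the run from the initial state:
step 1: [5]
step 2: [5, 0]
step 3: [5, 0, -3]
step 4: [5, 3]
step 5: [5, 3, -1]
step 6: [5, 3, -1, -9]
step 7: [5, 3, -1, -9, -3]
step 8: [5, 3, -1, 27]
step 9: [5, 3, -1, 27, 1]
step 10: [5, 3, -1, 27, 1, 0]
step 11: [5, 3, -1, 27, 1, 0, 9]
step 12: [5, 3, -1, 27, 1, 0, 9, 3]
step 13: [5, 3, -1, 27, 1, 0, 9, 3, -1]
The first disagreement with the printout is at step 8, where the value should be top = 27.

step 8, top = 27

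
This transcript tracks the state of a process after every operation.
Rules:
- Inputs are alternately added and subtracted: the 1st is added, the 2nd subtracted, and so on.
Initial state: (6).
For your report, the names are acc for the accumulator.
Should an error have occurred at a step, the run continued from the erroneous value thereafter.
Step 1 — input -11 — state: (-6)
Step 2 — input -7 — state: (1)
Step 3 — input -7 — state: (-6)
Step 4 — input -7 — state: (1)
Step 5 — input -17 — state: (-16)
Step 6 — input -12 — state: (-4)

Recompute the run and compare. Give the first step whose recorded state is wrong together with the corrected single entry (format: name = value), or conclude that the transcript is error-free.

step 1, acc = -5

Recomputing the run from the initial state:
step 1: acc = -5
step 2: acc = 2
step 3: acc = -5
step 4: acc = 2
step 5: acc = -15
step 6: acc = -3
The first disagreement with the transcript is at step 1, where the value should be acc = -5.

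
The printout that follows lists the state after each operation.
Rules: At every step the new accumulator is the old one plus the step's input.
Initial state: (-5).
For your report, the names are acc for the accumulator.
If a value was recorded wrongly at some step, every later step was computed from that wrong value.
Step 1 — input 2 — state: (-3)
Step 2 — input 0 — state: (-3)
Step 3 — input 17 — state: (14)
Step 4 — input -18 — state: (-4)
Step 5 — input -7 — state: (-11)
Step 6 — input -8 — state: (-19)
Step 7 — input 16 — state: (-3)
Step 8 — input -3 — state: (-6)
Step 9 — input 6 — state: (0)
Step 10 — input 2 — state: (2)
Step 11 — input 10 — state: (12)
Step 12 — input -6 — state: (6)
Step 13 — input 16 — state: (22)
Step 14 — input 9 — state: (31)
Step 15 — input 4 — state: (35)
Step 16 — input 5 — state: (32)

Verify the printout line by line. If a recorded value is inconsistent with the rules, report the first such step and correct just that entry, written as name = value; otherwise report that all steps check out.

step 16, acc = 40

Recomputing the run from the initial state:
step 1: acc = -3
step 2: acc = -3
step 3: acc = 14
step 4: acc = -4
step 5: acc = -11
step 6: acc = -19
step 7: acc = -3
step 8: acc = -6
step 9: acc = 0
step 10: acc = 2
step 11: acc = 12
step 12: acc = 6
step 13: acc = 22
step 14: acc = 31
step 15: acc = 35
step 16: acc = 40
The first disagreement with the printout is at step 16, where the value should be acc = 40.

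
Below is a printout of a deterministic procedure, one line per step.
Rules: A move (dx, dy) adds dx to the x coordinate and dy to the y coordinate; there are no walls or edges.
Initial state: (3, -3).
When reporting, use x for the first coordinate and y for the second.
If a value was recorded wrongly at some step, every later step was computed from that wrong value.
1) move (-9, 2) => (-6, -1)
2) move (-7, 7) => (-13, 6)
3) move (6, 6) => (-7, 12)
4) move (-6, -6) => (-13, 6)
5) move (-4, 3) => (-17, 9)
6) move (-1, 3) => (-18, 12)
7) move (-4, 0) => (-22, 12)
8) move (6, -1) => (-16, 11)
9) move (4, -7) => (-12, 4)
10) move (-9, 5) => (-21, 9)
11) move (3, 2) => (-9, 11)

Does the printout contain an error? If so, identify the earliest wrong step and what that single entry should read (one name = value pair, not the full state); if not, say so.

Step 1: x = 3 + (-9) = -6, y = -3 + (2) = -1 — exactly as logged.
Step 2: x = -6 + (-7) = -13, y = -1 + (7) = 6 — consistent with the printout.
Step 3: x = -13 + (6) = -7, y = 6 + (6) = 12 — no discrepancy.
Step 4: x = -7 + (-6) = -13, y = 12 + (-6) = 6 — checks out.
Step 5: x = -13 + (-4) = -17, y = 6 + (3) = 9 — exactly as logged.
Step 6: x = -17 + (-1) = -18, y = 9 + (3) = 12 — in agreement.
Step 7: x = -18 + (-4) = -22, y = 12 + (0) = 12 — checks out.
Step 8: x = -22 + (6) = -16, y = 12 + (-1) = 11 — same as recorded.
Step 9: x = -16 + (4) = -12, y = 11 + (-7) = 4 — verified.
Step 10: x = -12 + (-9) = -21, y = 4 + (5) = 9 — in agreement.
Step 11: x = -21 + (3) = -18, y = 9 + (2) = 11 — not what was recorded.
The audit stops at step 11: the recorded entry is wrong and should be x = -18.

step 11, x = -18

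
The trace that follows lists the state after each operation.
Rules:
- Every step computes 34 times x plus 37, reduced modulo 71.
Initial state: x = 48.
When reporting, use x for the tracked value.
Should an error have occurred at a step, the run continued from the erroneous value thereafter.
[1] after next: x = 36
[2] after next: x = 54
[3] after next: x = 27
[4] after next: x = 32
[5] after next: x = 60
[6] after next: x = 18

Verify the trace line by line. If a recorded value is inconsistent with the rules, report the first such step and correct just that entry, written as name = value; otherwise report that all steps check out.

no error

Recomputing the run from the initial state:
step 1: x = 36
step 2: x = 54
step 3: x = 27
step 4: x = 32
step 5: x = 60
step 6: x = 18
This matches the trace at every step.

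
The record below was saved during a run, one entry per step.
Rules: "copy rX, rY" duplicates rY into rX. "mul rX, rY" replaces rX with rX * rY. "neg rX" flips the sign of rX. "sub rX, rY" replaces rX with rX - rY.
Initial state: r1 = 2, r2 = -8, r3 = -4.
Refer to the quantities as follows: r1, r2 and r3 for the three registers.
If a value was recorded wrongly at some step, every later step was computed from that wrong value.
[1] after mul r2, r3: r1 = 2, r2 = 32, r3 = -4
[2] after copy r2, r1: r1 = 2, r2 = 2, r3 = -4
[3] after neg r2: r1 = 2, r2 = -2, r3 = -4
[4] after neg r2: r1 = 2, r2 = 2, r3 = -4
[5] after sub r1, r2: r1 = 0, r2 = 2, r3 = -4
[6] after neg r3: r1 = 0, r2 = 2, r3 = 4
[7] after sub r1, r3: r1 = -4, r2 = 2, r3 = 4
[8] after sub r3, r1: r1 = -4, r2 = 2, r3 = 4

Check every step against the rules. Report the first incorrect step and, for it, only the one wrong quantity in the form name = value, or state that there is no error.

Step 1: r2 = -8 * -4 = 32 — no discrepancy.
Step 2: r2 = 2 — matches.
Step 3: r2 = -(2) = -2 — verified.
Step 4: r2 = -(-2) = 2 — no discrepancy.
Step 5: r1 = 2 - 2 = 0 — consistent with the record.
Step 6: r3 = -(-4) = 4 — no discrepancy.
Step 7: r1 = 0 - 4 = -4 — consistent with the record.
Step 8: r3 = 4 - -4 = 8 — the record has a different value.
First incorrect step: 8; the correct value is r3 = 8.

step 8, r3 = 8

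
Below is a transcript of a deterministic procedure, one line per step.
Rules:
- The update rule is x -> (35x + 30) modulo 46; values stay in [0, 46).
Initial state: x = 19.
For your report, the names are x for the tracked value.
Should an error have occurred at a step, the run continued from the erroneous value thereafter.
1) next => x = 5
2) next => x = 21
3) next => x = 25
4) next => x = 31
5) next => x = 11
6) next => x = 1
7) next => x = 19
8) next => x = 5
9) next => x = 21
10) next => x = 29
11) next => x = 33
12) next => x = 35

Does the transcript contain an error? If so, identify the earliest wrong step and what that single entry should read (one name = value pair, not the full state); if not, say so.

1. x = (35*19 + 30) mod 46 = 5 (verified)
2. x = (35*5 + 30) mod 46 = 21 (no discrepancy)
3. x = (35*21 + 30) mod 46 = 29 (first mismatch against the transcript)
The audit stops at step 3: the recorded entry is wrong and should be x = 29.

step 3, x = 29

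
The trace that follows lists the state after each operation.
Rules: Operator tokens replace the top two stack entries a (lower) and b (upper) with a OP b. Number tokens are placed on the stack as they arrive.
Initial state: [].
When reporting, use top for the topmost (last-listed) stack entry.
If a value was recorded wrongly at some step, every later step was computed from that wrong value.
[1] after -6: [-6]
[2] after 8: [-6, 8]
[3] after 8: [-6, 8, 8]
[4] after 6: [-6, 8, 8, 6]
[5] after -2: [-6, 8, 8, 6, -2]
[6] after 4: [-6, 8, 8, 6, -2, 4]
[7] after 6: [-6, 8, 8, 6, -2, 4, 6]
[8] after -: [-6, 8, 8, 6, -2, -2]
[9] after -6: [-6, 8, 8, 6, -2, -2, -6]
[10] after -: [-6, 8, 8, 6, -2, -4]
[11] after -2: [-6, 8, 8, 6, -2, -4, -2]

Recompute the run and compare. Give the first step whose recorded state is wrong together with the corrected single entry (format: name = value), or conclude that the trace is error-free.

step 10, top = 4

Step 1: push -6: top = -6 — checks out.
Step 2: push 8: top = 8 — no discrepancy.
Step 3: push 8: top = 8 — agrees with the trace.
Step 4: push 6: top = 6 — confirmed correct.
Step 5: push -2: top = -2 — in agreement.
Step 6: push 4: top = 4 — confirmed correct.
Step 7: push 6: top = 6 — verified.
Step 8: 4 - 6 = -2 — matches.
Step 9: push -6: top = -6 — verified.
Step 10: -2 - -6 = 4 — this is not what the trace shows.
First incorrect step: 10; the correct value is top = 4.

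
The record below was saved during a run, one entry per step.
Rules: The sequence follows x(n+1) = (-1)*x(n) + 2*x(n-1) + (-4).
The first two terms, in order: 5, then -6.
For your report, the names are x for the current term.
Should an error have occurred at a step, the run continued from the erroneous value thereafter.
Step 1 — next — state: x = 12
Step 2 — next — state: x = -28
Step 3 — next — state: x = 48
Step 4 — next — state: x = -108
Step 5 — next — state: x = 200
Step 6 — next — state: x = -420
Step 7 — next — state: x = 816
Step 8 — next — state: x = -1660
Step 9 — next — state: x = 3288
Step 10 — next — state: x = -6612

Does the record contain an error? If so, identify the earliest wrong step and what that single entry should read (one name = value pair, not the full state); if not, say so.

no error

Recomputing the run from the initial state:
step 1: x = 12
step 2: x = -28
step 3: x = 48
step 4: x = -108
step 5: x = 200
step 6: x = -420
step 7: x = 816
step 8: x = -1660
step 9: x = 3288
step 10: x = -6612
This matches the record at every step.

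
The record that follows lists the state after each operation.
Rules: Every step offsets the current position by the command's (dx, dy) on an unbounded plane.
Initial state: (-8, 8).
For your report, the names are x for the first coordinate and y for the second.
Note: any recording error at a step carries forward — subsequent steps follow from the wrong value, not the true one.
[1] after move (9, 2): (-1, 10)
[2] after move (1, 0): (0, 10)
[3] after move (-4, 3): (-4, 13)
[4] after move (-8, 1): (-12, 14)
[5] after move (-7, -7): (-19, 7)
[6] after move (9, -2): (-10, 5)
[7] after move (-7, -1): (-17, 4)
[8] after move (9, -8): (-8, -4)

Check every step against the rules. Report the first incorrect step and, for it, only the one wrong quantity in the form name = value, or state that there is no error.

Recomputing the run from the initial state:
step 1: x = 1, y = 10
step 2: x = 2, y = 10
step 3: x = -2, y = 13
step 4: x = -10, y = 14
step 5: x = -17, y = 7
step 6: x = -8, y = 5
step 7: x = -15, y = 4
step 8: x = -6, y = -4
The first disagreement with the record is at step 1, where the value should be x = 1.

step 1, x = 1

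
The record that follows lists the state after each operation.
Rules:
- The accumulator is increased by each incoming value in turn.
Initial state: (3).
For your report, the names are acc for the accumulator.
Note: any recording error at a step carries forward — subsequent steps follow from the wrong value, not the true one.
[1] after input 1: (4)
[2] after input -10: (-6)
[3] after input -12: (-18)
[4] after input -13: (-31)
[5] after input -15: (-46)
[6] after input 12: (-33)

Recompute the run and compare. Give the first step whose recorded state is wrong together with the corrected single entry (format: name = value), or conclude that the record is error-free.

step 6, acc = -34

Recomputing the run from the initial state:
step 1: acc = 4
step 2: acc = -6
step 3: acc = -18
step 4: acc = -31
step 5: acc = -46
step 6: acc = -34
The first disagreement with the record is at step 6, where the value should be acc = -34.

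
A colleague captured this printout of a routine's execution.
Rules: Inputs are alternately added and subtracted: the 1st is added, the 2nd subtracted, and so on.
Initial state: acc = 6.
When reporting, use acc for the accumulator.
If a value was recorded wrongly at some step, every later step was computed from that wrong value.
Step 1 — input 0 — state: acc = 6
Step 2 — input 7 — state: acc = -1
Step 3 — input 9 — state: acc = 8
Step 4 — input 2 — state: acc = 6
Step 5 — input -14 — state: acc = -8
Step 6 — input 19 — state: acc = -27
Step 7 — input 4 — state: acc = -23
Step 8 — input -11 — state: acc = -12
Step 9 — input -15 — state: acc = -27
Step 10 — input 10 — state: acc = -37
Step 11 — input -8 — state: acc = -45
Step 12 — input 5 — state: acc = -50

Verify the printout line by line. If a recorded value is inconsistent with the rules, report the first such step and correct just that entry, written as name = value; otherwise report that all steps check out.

Recomputing the run from the initial state:
step 1: acc = 6
step 2: acc = -1
step 3: acc = 8
step 4: acc = 6
step 5: acc = -8
step 6: acc = -27
step 7: acc = -23
step 8: acc = -12
step 9: acc = -27
step 10: acc = -37
step 11: acc = -45
step 12: acc = -50
This matches the printout at every step.

no error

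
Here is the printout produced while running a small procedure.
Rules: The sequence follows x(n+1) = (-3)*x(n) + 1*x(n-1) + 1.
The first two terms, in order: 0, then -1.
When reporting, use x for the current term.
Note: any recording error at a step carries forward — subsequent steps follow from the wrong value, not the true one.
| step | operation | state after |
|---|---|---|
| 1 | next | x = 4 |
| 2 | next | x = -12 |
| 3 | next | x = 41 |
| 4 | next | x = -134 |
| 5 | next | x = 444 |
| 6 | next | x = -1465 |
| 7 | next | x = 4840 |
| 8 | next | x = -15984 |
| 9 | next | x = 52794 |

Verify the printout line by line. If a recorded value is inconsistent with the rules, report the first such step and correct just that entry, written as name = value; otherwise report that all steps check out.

1. x = -3*(-1) + (1)*(0) + (1) = 4 (in agreement)
2. x = -3*(4) + (1)*(-1) + (1) = -12 (agrees with the printout)
3. x = -3*(-12) + (1)*(4) + (1) = 41 (exactly as logged)
4. x = -3*(41) + (1)*(-12) + (1) = -134 (checks out)
5. x = -3*(-134) + (1)*(41) + (1) = 444 (consistent with the printout)
6. x = -3*(444) + (1)*(-134) + (1) = -1465 (matches)
7. x = -3*(-1465) + (1)*(444) + (1) = 4840 (in agreement)
8. x = -3*(4840) + (1)*(-1465) + (1) = -15984 (consistent with the printout)
9. x = -3*(-15984) + (1)*(4840) + (1) = 52793 (the printout has a different value)
Conclusion: step 9 carries the first error; the entry should be x = 52793.

step 9, x = 52793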